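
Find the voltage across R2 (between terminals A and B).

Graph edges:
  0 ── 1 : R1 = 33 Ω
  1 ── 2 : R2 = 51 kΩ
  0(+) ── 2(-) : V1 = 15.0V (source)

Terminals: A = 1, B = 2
R1 and R2 are in series across V1 (node 0 → node 1 → node 2), and the output A–B is taken across R2, so this is a voltage divider.
Series current: I = V1/(R1 + R2) = 15/(33 + 51000) = 15/51030 = 0.0002939 A
V_R2 = I × R2 = V1 × R2/(R1 + R2) = 15 × 51000/51030 = 14.99 V

Final answer: 14.99 V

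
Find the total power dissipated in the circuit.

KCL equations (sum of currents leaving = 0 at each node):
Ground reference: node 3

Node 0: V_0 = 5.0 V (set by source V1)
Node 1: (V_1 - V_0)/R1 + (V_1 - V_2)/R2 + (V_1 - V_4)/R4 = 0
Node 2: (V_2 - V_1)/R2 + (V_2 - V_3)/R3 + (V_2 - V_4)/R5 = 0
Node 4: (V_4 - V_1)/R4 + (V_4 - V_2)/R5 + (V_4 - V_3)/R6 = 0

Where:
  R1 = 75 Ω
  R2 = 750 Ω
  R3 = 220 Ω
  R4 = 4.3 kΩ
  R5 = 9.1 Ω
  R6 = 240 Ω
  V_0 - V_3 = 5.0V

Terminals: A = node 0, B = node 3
Nodal analysis, taking node 3 as the 0 V reference.
Source V1 fixes V_0 = 5 V.
KCL at each unknown node (sum of currents leaving = 0; resistances in Ω):
  Node 1: (V_1 - 5)/75 + (V_1 - V_2)/750 + (V_1 - V_4)/4300 = 0
  Node 2: (V_2 - V_1)/750 + (V_2 - 0)/220 + (V_2 - V_4)/9.1 = 0
  Node 4: (V_4 - V_1)/4300 + (V_4 - V_2)/9.1 + (V_4 - 0)/240 = 0
Collecting terms (coefficients in siemens):
  0.0149·V_1 - 0.001333·V_2 - 0.0002326·V_4 = 0.06667
  0.1158·V_2 - 0.001333·V_1 - 0.1099·V_4 = 0
  0.1143·V_4 - 0.0002326·V_1 - 0.1099·V_2 = 0
Solving these 3 simultaneous equations (Gaussian elimination) gives:
  V_1 = 4.548 V, V_2 = 0.7005 V, V_4 = 0.6828 V
Power in each resistor, P = (ΔV)²/R:
  P_R1 = (5 - 4.548)²/75 = 0.002726 W
  P_R2 = (4.548 - 0.7005)²/750 = 0.01974 W
  P_R3 = (0.7005 - 0)²/220 = 0.00223 W
  P_R4 = (4.548 - 0.6828)²/4300 = 0.003474 W
  P_R5 = (0.7005 - 0.6828)²/9.1 = 0.00003446 W
  P_R6 = (0 - 0.6828)²/240 = 0.001942 W
P_total = P_R1 + P_R2 + P_R3 + P_R4 + P_R5 + P_R6 = 0.03014 W

Final answer: 0.03014 W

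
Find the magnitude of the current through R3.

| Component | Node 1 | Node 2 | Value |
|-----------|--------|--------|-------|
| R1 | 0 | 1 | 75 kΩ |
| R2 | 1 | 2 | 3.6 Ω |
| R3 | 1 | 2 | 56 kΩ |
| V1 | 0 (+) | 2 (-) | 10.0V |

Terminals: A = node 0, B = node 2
Nodal analysis, taking node 2 as the 0 V reference.
Source V1 fixes V_0 = 10 V.
KCL at each unknown node (sum of currents leaving = 0; resistances in Ω):
  Node 1: (V_1 - 10)/75000 + (V_1 - 0)/3.6 + (V_1 - 0)/56000 = 0
Collecting terms: 0.2778 × V_1 = 0.0001333  =>  V_1 = 0.0004799 V
I_R3 = (V_1 - V_2)/R3 = (0.0004799 - 0)/56000 = 0.00000000857 A
|I_R3| = 0.00000000857 A

Final answer: |I_R3| = 8.57e-09 A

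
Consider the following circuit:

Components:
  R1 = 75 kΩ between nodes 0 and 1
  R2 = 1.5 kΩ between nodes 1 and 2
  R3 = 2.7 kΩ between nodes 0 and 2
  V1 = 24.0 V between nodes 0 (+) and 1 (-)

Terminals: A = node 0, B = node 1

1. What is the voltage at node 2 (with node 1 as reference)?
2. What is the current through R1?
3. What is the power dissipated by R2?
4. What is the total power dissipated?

Nodal analysis, taking node 1 as the 0 V reference.
Source V1 fixes V_0 = 24 V.
KCL at each unknown node (sum of currents leaving = 0; resistances in Ω):
  Node 2: (V_2 - 0)/1500 + (V_2 - 24)/2700 = 0
Collecting terms: 0.001037 × V_2 = 0.008889  =>  V_2 = 8.571 V
Part 1:
  Read off the nodal solution: V_2 = 8.571 V
Part 2:
  I_R1 = (V_0 - V_1)/R1 = (24 - 0)/75000 = 0.00032 A
  Magnitude: I_R1 = 0.00032 A
Part 3:
  I_R2 = (V_1 - V_2)/R2 = (0 - 8.571)/1500 = -0.005714 A
  P_R2 = I_R2² × R2 = (-0.005714)² × 1500 = 0.04898 W
Part 4:
  Power in each resistor, P = (ΔV)²/R:
    P_R1 = (24 - 0)²/75000 = 0.00768 W
    P_R2 = (0 - 8.571)²/1500 = 0.04898 W
    P_R3 = (24 - 8.571)²/2700 = 0.08816 W
  P_total = P_R1 + P_R2 + P_R3 = 0.1448 W

Final answers:
1. V_2 = 8.571 V
2. I_R1 = 0.00032 A
3. P_R2 = 0.04898 W
4. P_total = 0.1448 W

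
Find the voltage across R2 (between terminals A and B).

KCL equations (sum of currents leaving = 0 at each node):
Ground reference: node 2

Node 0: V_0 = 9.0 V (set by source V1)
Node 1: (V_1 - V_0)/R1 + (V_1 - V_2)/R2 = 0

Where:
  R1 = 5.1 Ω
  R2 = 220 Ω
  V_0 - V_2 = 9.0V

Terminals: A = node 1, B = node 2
R1 and R2 are in series across V1 (node 0 → node 1 → node 2), and the output A–B is taken across R2, so this is a voltage divider.
Series current: I = V1/(R1 + R2) = 9/(5.1 + 220) = 9/225.1 = 0.03998 A
V_R2 = I × R2 = V1 × R2/(R1 + R2) = 9 × 220/225.1 = 8.796 V

Final answer: 8.796 V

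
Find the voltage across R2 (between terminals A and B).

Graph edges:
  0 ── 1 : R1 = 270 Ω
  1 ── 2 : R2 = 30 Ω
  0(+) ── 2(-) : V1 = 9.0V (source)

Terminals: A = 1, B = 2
R1 and R2 are in series across V1 (node 0 → node 1 → node 2), and the output A–B is taken across R2, so this is a voltage divider.
Series current: I = V1/(R1 + R2) = 9/(270 + 30) = 9/300 = 0.03 A
V_R2 = I × R2 = V1 × R2/(R1 + R2) = 9 × 30/300 = 0.9 V

Final answer: 0.9 V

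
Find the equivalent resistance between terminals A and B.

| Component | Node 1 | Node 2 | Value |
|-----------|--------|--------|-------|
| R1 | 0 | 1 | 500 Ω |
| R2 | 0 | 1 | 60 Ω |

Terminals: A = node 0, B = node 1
Reduce the network between node 0 (A) and node 1 (B) by series/parallel combination:
  Rp1 = R1 ‖ R2 (parallel, both between nodes 0 and 1) = 1/(1/500 + 1/60) = 53.57 Ω
R_eq = 53.57 Ω

Final answer: 53.57 Ω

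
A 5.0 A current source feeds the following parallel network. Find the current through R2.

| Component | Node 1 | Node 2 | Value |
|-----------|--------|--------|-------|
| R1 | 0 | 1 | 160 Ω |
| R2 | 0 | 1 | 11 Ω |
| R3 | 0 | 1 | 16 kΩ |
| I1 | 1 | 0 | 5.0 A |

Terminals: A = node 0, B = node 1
All resistors sit directly between nodes 0 and 1, so they are in parallel and share one voltage V; the full source current 5 A splits among them.
1/R_par = 1/160 + 1/11 + 1/16000 = 0.09722 S  =>  R_par = 10.29 Ω
V = I × R_par = 5 × 10.29 = 51.43 V
I_R2 = V/R2 = 51.43/11 = 4.675 A

Final answer: 4.675 A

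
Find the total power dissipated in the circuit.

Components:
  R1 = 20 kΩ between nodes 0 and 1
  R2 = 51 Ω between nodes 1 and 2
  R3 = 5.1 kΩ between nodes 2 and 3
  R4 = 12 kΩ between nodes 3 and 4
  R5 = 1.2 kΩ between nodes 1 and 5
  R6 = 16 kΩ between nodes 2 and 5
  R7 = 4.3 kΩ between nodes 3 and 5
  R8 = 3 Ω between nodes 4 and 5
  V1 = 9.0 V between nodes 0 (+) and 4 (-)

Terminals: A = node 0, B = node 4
Nodal analysis, taking node 4 as the 0 V reference.
Source V1 fixes V_0 = 9 V.
KCL at each unknown node (sum of currents leaving = 0; resistances in Ω):
  Node 1: (V_1 - 9)/20000 + (V_1 - V_2)/51 + (V_1 - V_5)/1200 = 0
  Node 2: (V_2 - V_1)/51 + (V_2 - V_3)/5100 + (V_2 - V_5)/16000 = 0
  Node 3: (V_3 - V_2)/5100 + (V_3 - 0)/12000 + (V_3 - V_5)/4300 = 0
  Node 5: (V_5 - V_1)/1200 + (V_5 - V_2)/16000 + (V_5 - V_3)/4300 + (V_5 - 0)/3 = 0
Collecting terms (coefficients in siemens):
  0.02049·V_1 - 0.01961·V_2 - 0.0008333·V_5 = 0.00045
  0.01987·V_2 - 0.01961·V_1 - 0.0001961·V_3 - 0.0000625·V_5 = 0
  0.000512·V_3 - 0.0001961·V_2 - 0.0002326·V_5 = 0
  0.3345·V_5 - 0.0008333·V_1 - 0.0000625·V_2 - 0.0002326·V_3 = 0
Solving these 4 simultaneous equations (Gaussian elimination) gives:
  V_1 = 0.4236 V, V_2 = 0.4197 V, V_3 = 0.1613 V, V_5 = 0.001246 V
Power in each resistor, P = (ΔV)²/R:
  P_R1 = (9 - 0.4236)²/20000 = 0.003678 W
  P_R2 = (0.4236 - 0.4197)²/51 = 0.000000301 W
  P_R3 = (0.4197 - 0.1613)²/5100 = 0.00001309 W
  P_R4 = (0.1613 - 0)²/12000 = 0.000002169 W
  P_R5 = (0.4236 - 0.001246)²/1200 = 0.0001487 W
  P_R6 = (0.4197 - 0.001246)²/16000 = 0.00001095 W
  P_R7 = (0.1613 - 0.001246)²/4300 = 0.000005959 W
  P_R8 = (0 - 0.001246)²/3 = 0.0000005176 W
P_total = P_R1 + P_R2 + P_R3 + P_R4 + P_R5 + P_R6 + P_R7 + P_R8 = 0.003859 W

Final answer: 0.003859 W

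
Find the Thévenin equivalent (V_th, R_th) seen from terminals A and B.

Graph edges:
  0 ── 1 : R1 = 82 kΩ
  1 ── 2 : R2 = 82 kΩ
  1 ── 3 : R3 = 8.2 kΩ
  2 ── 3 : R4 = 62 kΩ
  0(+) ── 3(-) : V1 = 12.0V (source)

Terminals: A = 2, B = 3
Step 1 — V_th is the open-circuit voltage V_A - V_B (nothing connected across the terminals).
Nodal analysis, taking node 3 as the 0 V reference.
Source V1 fixes V_0 = 12 V.
KCL at each unknown node (sum of currents leaving = 0; resistances in Ω):
  Node 1: (V_1 - 12)/82000 + (V_1 - V_2)/82000 + (V_1 - 0)/8200 = 0
  Node 2: (V_2 - V_1)/82000 + (V_2 - 0)/62000 = 0
Collecting terms (coefficients in siemens):
  0.0001463·V_1 - 0.0000122·V_2 = 0.0001463
  0.00002832·V_2 - 0.0000122·V_1 = 0
Determinant D = (0.0001463)(0.00002832) - (-0.0000122)(-0.0000122) = 0.000000003996
V_1 = [(0.0001463)(0.00002832) - (-0.0000122)(0)]/D = 1.037 V
V_2 = [(0.0001463)(0) - (0.0001463)(-0.0000122)]/D = 0.4466 V
V_th = V_2 - V_3 = 0.4466 - 0 = 0.4466 V
Step 2 — R_th: zero the source — replace V1 by a short circuit (node 3 merges into node 0) — and find the resistance seen between A (node 2) and B (node 0).
Reduce the network between node 2 (A) and node 0 (B) by series/parallel combination:
  Rp1 = R1 ‖ R3 (parallel, both between nodes 0 and 1) = 1/(1/82000 + 1/8200) = 7455 Ω
  Rs1 = R2 + Rp1 (series, joined only at node 1) = 82000 + 7455 = 89450 Ω
  Rp2 = R4 ‖ Rs1 (parallel, both between nodes 0 and 2) = 1/(1/62000 + 1/89450) = 36620 Ω
R_th = 36.62 kΩ

Final answer: V_th = 0.4466 V, R_th = 36.62 kΩ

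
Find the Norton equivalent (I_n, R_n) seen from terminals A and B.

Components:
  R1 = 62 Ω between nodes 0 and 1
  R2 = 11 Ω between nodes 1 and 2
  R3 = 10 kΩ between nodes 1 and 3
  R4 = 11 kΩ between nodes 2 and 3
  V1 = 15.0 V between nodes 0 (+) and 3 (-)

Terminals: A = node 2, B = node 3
Find the Thévenin equivalent first; then I_n = V_th/R_th and R_n = R_th.
Step 1 — V_th is the open-circuit voltage V_A - V_B (nothing connected across the terminals).
Nodal analysis, taking node 3 as the 0 V reference.
Source V1 fixes V_0 = 15 V.
KCL at each unknown node (sum of currents leaving = 0; resistances in Ω):
  Node 1: (V_1 - 15)/62 + (V_1 - V_2)/11 + (V_1 - 0)/10000 = 0
  Node 2: (V_2 - V_1)/11 + (V_2 - 0)/11000 = 0
Collecting terms (coefficients in siemens):
  0.1071·V_1 - 0.09091·V_2 = 0.2419
  0.091·V_2 - 0.09091·V_1 = 0
Determinant D = (0.1071)(0.091) - (-0.09091)(-0.09091) = 0.001485
V_1 = [(0.2419)(0.091) - (-0.09091)(0)]/D = 14.82 V
V_2 = [(0.1071)(0) - (0.2419)(-0.09091)]/D = 14.81 V
V_th = V_2 - V_3 = 14.81 - 0 = 14.81 V
Step 2 — R_th: zero the source — replace V1 by a short circuit (node 3 merges into node 0) — and find the resistance seen between A (node 2) and B (node 0).
Reduce the network between node 2 (A) and node 0 (B) by series/parallel combination:
  Rp1 = R1 ‖ R3 (parallel, both between nodes 0 and 1) = 1/(1/62 + 1/10000) = 61.62 Ω
  Rs1 = R2 + Rp1 (series, joined only at node 1) = 11 + 61.62 = 72.62 Ω
  Rp2 = R4 ‖ Rs1 (parallel, both between nodes 0 and 2) = 1/(1/11000 + 1/72.62) = 72.14 Ω
R_th = 72.14 Ω
I_n = V_th/R_th = 14.81/72.14 = 0.2053 A, and R_n = R_th = 72.14 Ω

Final answer: I_n = 0.2053 A, R_n = 72.14 Ω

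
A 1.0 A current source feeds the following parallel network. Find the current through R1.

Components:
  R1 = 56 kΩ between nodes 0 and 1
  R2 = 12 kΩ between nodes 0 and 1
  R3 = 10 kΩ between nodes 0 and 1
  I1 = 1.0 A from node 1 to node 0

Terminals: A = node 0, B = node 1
All resistors sit directly between nodes 0 and 1, so they are in parallel and share one voltage V; the full source current 1 A splits among them.
1/R_par = 1/56000 + 1/12000 + 1/10000 = 0.0002012 S  =>  R_par = 4970 Ω
V = I × R_par = 1 × 4970 = 4970 V
I_R1 = V/R1 = 4970/56000 = 0.08876 A

Final answer: 0.08876 A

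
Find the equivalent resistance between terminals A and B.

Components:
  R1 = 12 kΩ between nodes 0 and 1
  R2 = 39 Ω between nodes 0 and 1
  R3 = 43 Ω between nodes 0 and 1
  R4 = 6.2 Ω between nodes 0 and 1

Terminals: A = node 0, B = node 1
Reduce the network between node 0 (A) and node 1 (B) by series/parallel combination:
  Rp1 = R1 ‖ R2 ‖ R3 ‖ R4 (parallel, all between nodes 0 and 1) = 1/(1/12000 + 1/39 + 1/43 + 1/6.2) = 4.756 Ω
R_eq = 4.756 Ω

Final answer: 4.756 Ω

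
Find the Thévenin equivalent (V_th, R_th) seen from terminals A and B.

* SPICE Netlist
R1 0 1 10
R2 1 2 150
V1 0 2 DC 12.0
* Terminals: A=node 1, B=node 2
Step 1 — V_th is the open-circuit voltage V_A - V_B (nothing connected across the terminals).
Nodal analysis, taking node 2 as the 0 V reference.
Source V1 fixes V_0 = 12 V.
KCL at each unknown node (sum of currents leaving = 0; resistances in Ω):
  Node 1: (V_1 - 12)/10 + (V_1 - 0)/150 = 0
Collecting terms: 0.1067 × V_1 = 1.2  =>  V_1 = 11.25 V
V_th = V_1 - V_2 = 11.25 - 0 = 11.25 V
Step 2 — R_th: zero the source — replace V1 by a short circuit (node 2 merges into node 0) — and find the resistance seen between A (node 1) and B (node 0).
Reduce the network between node 1 (A) and node 0 (B) by series/parallel combination:
  Rp1 = R1 ‖ R2 (parallel, both between nodes 0 and 1) = 1/(1/10 + 1/150) = 9.375 Ω
R_th = 9.375 Ω

Final answer: V_th = 11.25 V, R_th = 9.375 Ω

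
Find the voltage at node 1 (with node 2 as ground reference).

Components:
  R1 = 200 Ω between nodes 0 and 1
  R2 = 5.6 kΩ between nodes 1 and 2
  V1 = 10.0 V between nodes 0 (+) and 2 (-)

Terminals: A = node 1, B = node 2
Nodal analysis, taking node 2 as the 0 V reference.
Source V1 fixes V_0 = 10 V.
KCL at each unknown node (sum of currents leaving = 0; resistances in Ω):
  Node 1: (V_1 - 10)/200 + (V_1 - 0)/5600 = 0
Collecting terms: 0.005179 × V_1 = 0.05  =>  V_1 = 9.655 V
The requested potential is V_1 = 9.655 V.

Final answer: V_1 = 9.655 V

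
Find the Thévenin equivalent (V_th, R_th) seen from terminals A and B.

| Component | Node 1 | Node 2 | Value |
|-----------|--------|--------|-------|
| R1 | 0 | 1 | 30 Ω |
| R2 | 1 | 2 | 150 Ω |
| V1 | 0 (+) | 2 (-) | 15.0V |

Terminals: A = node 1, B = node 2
Step 1 — V_th is the open-circuit voltage V_A - V_B (nothing connected across the terminals).
Nodal analysis, taking node 2 as the 0 V reference.
Source V1 fixes V_0 = 15 V.
KCL at each unknown node (sum of currents leaving = 0; resistances in Ω):
  Node 1: (V_1 - 15)/30 + (V_1 - 0)/150 = 0
Collecting terms: 0.04 × V_1 = 0.5  =>  V_1 = 12.5 V
V_th = V_1 - V_2 = 12.5 - 0 = 12.5 V
Step 2 — R_th: zero the source — replace V1 by a short circuit (node 2 merges into node 0) — and find the resistance seen between A (node 1) and B (node 0).
Reduce the network between node 1 (A) and node 0 (B) by series/parallel combination:
  Rp1 = R1 ‖ R2 (parallel, both between nodes 0 and 1) = 1/(1/30 + 1/150) = 25 Ω
R_th = 25 Ω

Final answer: V_th = 12.5 V, R_th = 25 Ω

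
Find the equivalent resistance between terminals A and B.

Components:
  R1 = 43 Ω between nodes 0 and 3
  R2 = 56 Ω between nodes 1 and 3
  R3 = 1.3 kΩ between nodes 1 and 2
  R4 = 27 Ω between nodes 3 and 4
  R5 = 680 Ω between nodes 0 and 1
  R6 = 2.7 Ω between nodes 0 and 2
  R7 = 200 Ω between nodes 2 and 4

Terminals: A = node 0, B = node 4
The network is not a plain series/parallel combination. Inject a 1 A test current into terminal A (node 0) and return it from terminal B (node 4); then R_eq = V_A / (1 A).
Nodal analysis, taking node 4 as the 0 V reference.
Current source I_test pushes 1 A into node 0 and draws it out of node 4.
KCL at each unknown node (sum of currents leaving = 0; resistances in Ω):
  Node 0: (V_0 - V_3)/43 + (V_0 - V_1)/680 + (V_0 - V_2)/2.7 - 1 = 0
  Node 1: (V_1 - V_0)/680 + (V_1 - V_3)/56 + (V_1 - V_2)/1300 = 0
  Node 2: (V_2 - V_0)/2.7 + (V_2 - V_1)/1300 + (V_2 - 0)/200 = 0
  Node 3: (V_3 - V_0)/43 + (V_3 - V_1)/56 + (V_3 - 0)/27 = 0
Collecting terms (coefficients in siemens):
  0.3951·V_0 - 0.001471·V_1 - 0.3704·V_2 - 0.02326·V_3 = 1
  0.0201·V_1 - 0.001471·V_0 - 0.0007692·V_2 - 0.01786·V_3 = 0
  0.3761·V_2 - 0.3704·V_0 - 0.0007692·V_1 = 0
  0.07815·V_3 - 0.02326·V_0 - 0.01786·V_1 = 0
Solving these 4 simultaneous equations (Gaussian elimination) gives:
  V_0 = 50.16 V, V_1 = 23.62 V, V_2 = 49.44 V, V_3 = 20.33 V
R_eq = V_0 / 1 A = 50.16 Ω

Final answer: 50.16 Ω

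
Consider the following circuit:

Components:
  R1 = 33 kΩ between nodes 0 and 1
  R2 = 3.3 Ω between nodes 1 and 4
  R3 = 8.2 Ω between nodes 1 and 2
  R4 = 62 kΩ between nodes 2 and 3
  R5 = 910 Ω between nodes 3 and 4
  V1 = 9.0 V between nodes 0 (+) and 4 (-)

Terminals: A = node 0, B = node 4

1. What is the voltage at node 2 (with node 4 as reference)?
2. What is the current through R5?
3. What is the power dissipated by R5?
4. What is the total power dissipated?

Nodal analysis, taking node 4 as the 0 V reference.
Source V1 fixes V_0 = 9 V.
KCL at each unknown node (sum of currents leaving = 0; resistances in Ω):
  Node 1: (V_1 - 9)/33000 + (V_1 - 0)/3.3 + (V_1 - V_2)/8.2 = 0
  Node 2: (V_2 - V_1)/8.2 + (V_2 - V_3)/62000 = 0
  Node 3: (V_3 - V_2)/62000 + (V_3 - 0)/910 = 0
Collecting terms (coefficients in siemens):
  0.425·V_1 - 0.122·V_2 = 0.0002727
  0.122·V_2 - 0.122·V_1 - 0.00001613·V_3 = 0
  0.001115·V_3 - 0.00001613·V_2 = 0
Solving these 3 simultaneous equations (Gaussian elimination) gives:
  V_1 = 0.0008999 V, V_2 = 0.0008997 V, V_3 = 0.00001301 V
Part 1:
  Read off the nodal solution: V_2 = 0.0008997 V
Part 2:
  I_R5 = (V_3 - V_4)/R5 = (0.00001301 - 0)/910 = 0.0000000143 A
  Magnitude: I_R5 = 0.0000000143 A
Part 3:
  I_R5 = (V_3 - V_4)/R5 = (0.00001301 - 0)/910 = 0.0000000143 A
  P_R5 = I_R5² × R5 = (0.0000000143)² × 910 = 0.0000000000001861 W
Part 4:
  Power in each resistor, P = (ΔV)²/R:
    P_R1 = (9 - 0.0008999)²/33000 = 0.002454 W
    P_R2 = (0.0008999 - 0)²/3.3 = 0.0000002454 W
    P_R3 = (0.0008999 - 0.0008997)²/8.2 = 0.000000000000001677 W
    P_R4 = (0.0008997 - 0.00001301)²/62000 = 0.00000000001268 W
    P_R5 = (0.00001301 - 0)²/910 = 0.0000000000001861 W
  P_total = P_R1 + P_R2 + P_R3 + P_R4 + P_R5 = 0.002454 W

Final answers:
1. V_2 = 0.0008997 V
2. I_R5 = 1.43e-08 A
3. P_R5 = 1.861e-13 W
4. P_total = 0.002454 W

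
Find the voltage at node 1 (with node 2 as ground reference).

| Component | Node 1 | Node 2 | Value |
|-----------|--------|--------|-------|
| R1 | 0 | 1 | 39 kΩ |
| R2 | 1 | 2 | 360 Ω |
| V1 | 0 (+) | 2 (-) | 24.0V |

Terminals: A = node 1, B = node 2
Nodal analysis, taking node 2 as the 0 V reference.
Source V1 fixes V_0 = 24 V.
KCL at each unknown node (sum of currents leaving = 0; resistances in Ω):
  Node 1: (V_1 - 24)/39000 + (V_1 - 0)/360 = 0
Collecting terms: 0.002803 × V_1 = 0.0006154  =>  V_1 = 0.2195 V
The requested potential is V_1 = 0.2195 V.

Final answer: V_1 = 0.2195 V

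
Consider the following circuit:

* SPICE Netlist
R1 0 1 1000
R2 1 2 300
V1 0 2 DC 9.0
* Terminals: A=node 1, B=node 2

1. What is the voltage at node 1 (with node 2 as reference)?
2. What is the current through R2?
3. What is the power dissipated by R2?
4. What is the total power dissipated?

Nodal analysis, taking node 2 as the 0 V reference.
Source V1 fixes V_0 = 9 V.
KCL at each unknown node (sum of currents leaving = 0; resistances in Ω):
  Node 1: (V_1 - 9)/1000 + (V_1 - 0)/300 = 0
Collecting terms: 0.004333 × V_1 = 0.009  =>  V_1 = 2.077 V
Part 1:
  Read off the nodal solution: V_1 = 2.077 V
Part 2:
  I_R2 = (V_1 - V_2)/R2 = (2.077 - 0)/300 = 0.006923 A
  Magnitude: I_R2 = 0.006923 A
Part 3:
  I_R2 = (V_1 - V_2)/R2 = (2.077 - 0)/300 = 0.006923 A
  P_R2 = I_R2² × R2 = (0.006923)² × 300 = 0.01438 W
Part 4:
  Power in each resistor, P = (ΔV)²/R:
    P_R1 = (9 - 2.077)²/1000 = 0.04793 W
    P_R2 = (2.077 - 0)²/300 = 0.01438 W
  P_total = P_R1 + P_R2 = 0.06231 W

Final answers:
1. V_1 = 2.077 V
2. I_R2 = 0.006923 A
3. P_R2 = 0.01438 W
4. P_total = 0.06231 W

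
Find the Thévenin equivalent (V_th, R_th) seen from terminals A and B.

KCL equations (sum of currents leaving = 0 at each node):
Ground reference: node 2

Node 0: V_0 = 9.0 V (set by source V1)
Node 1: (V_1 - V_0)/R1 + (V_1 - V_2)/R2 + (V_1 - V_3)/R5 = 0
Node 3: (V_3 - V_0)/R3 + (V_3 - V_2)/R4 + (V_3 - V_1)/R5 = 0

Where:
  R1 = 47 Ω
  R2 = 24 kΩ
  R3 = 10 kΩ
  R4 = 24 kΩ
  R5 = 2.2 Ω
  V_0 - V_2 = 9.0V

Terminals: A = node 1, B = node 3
Step 1 — V_th is the open-circuit voltage V_A - V_B (nothing connected across the terminals).
Nodal analysis, taking node 2 as the 0 V reference.
Source V1 fixes V_0 = 9 V.
KCL at each unknown node (sum of currents leaving = 0; resistances in Ω):
  Node 1: (V_1 - 9)/47 + (V_1 - 0)/24000 + (V_1 - V_3)/2.2 = 0
  Node 3: (V_3 - 9)/10000 + (V_3 - 0)/24000 + (V_3 - V_1)/2.2 = 0
Collecting terms (coefficients in siemens):
  0.4759·V_1 - 0.4545·V_3 = 0.1915
  0.4547·V_3 - 0.4545·V_1 = 0.0009
Determinant D = (0.4759)(0.4547) - (-0.4545)(-0.4545) = 0.009758
V_1 = [(0.1915)(0.4547) - (-0.4545)(0.0009)]/D = 8.965 V
V_3 = [(0.4759)(0.0009) - (0.1915)(-0.4545)]/D = 8.964 V
V_th = V_1 - V_3 = 8.965 - 8.964 = 0.0008139 V
Step 2 — R_th: zero the source — replace V1 by a short circuit (node 2 merges into node 0) — and find the resistance seen between A (node 1) and B (node 3).
Reduce the network between node 1 (A) and node 3 (B) by series/parallel combination:
  Rp1 = R1 ‖ R2 (parallel, both between nodes 0 and 1) = 1/(1/47 + 1/24000) = 46.91 Ω
  Rp2 = R3 ‖ R4 (parallel, both between nodes 0 and 3) = 1/(1/10000 + 1/24000) = 7059 Ω
  Rs1 = Rp1 + Rp2 (series, joined only at node 0) = 46.91 + 7059 = 7106 Ω
  Rp3 = R5 ‖ Rs1 (parallel, both between nodes 1 and 3) = 1/(1/2.2 + 1/7106) = 2.199 Ω
R_th = 2.199 Ω

Final answer: V_th = 0.0008139 V, R_th = 2.199 Ω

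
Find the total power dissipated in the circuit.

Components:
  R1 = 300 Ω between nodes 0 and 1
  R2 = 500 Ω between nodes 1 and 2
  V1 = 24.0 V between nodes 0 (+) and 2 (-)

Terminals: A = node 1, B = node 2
Nodal analysis, taking node 2 as the 0 V reference.
Source V1 fixes V_0 = 24 V.
KCL at each unknown node (sum of currents leaving = 0; resistances in Ω):
  Node 1: (V_1 - 24)/300 + (V_1 - 0)/500 = 0
Collecting terms: 0.005333 × V_1 = 0.08  =>  V_1 = 15 V
Power in each resistor, P = (ΔV)²/R:
  P_R1 = (24 - 15)²/300 = 0.27 W
  P_R2 = (15 - 0)²/500 = 0.45 W
P_total = P_R1 + P_R2 = 0.72 W

Final answer: 0.72 W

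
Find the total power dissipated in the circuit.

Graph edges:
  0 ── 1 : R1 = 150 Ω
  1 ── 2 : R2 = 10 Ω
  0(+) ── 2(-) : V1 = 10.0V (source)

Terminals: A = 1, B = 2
Nodal analysis, taking node 2 as the 0 V reference.
Source V1 fixes V_0 = 10 V.
KCL at each unknown node (sum of currents leaving = 0; resistances in Ω):
  Node 1: (V_1 - 10)/150 + (V_1 - 0)/10 = 0
Collecting terms: 0.1067 × V_1 = 0.06667  =>  V_1 = 0.625 V
Power in each resistor, P = (ΔV)²/R:
  P_R1 = (10 - 0.625)²/150 = 0.5859 W
  P_R2 = (0.625 - 0)²/10 = 0.03906 W
P_total = P_R1 + P_R2 = 0.625 W

Final answer: 0.625 W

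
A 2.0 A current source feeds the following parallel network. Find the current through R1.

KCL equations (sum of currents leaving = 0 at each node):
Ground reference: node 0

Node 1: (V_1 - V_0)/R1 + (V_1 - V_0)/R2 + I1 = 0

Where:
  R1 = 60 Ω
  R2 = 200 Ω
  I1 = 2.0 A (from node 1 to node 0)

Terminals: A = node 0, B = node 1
All resistors sit directly between nodes 0 and 1, so they are in parallel and share one voltage V; the full source current 2 A splits among them.
1/R_par = 1/60 + 1/200 = 0.02167 S  =>  R_par = 46.15 Ω
V = I × R_par = 2 × 46.15 = 92.31 V
I_R1 = V/R1 = 92.31/60 = 1.538 A

Final answer: 1.538 A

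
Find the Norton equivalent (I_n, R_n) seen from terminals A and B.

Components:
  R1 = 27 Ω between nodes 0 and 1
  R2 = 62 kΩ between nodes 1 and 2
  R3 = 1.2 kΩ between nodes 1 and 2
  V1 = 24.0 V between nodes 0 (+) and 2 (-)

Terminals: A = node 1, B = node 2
Find the Thévenin equivalent first; then I_n = V_th/R_th and R_n = R_th.
Step 1 — V_th is the open-circuit voltage V_A - V_B (nothing connected across the terminals).
Nodal analysis, taking node 2 as the 0 V reference.
Source V1 fixes V_0 = 24 V.
KCL at each unknown node (sum of currents leaving = 0; resistances in Ω):
  Node 1: (V_1 - 24)/27 + (V_1 - 0)/62000 + (V_1 - 0)/1200 = 0
Collecting terms: 0.03789 × V_1 = 0.8889  =>  V_1 = 23.46 V
V_th = V_1 - V_2 = 23.46 - 0 = 23.46 V
Step 2 — R_th: zero the source — replace V1 by a short circuit (node 2 merges into node 0) — and find the resistance seen between A (node 1) and B (node 0).
Reduce the network between node 1 (A) and node 0 (B) by series/parallel combination:
  Rp1 = R1 ‖ R2 ‖ R3 (parallel, all between nodes 0 and 1) = 1/(1/27 + 1/62000 + 1/1200) = 26.39 Ω
R_th = 26.39 Ω
I_n = V_th/R_th = 23.46/26.39 = 0.8889 A, and R_n = R_th = 26.39 Ω

Final answer: I_n = 0.8889 A, R_n = 26.39 Ω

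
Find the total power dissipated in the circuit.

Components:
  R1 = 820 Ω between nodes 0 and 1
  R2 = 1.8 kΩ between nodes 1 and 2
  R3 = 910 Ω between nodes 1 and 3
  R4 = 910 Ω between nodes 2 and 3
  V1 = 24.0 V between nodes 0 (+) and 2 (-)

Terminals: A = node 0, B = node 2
Nodal analysis, taking node 2 as the 0 V reference.
Source V1 fixes V_0 = 24 V.
KCL at each unknown node (sum of currents leaving = 0; resistances in Ω):
  Node 1: (V_1 - 24)/820 + (V_1 - 0)/1800 + (V_1 - V_3)/910 = 0
  Node 3: (V_3 - V_1)/910 + (V_3 - 0)/910 = 0
Collecting terms (coefficients in siemens):
  0.002874·V_1 - 0.001099·V_3 = 0.02927
  0.002198·V_3 - 0.001099·V_1 = 0
Determinant D = (0.002874)(0.002198) - (-0.001099)(-0.001099) = 0.000005109
V_1 = [(0.02927)(0.002198) - (-0.001099)(0)]/D = 12.59 V
V_3 = [(0.002874)(0) - (0.02927)(-0.001099)]/D = 6.296 V
Power in each resistor, P = (ΔV)²/R:
  P_R1 = (24 - 12.59)²/820 = 0.1587 W
  P_R2 = (12.59 - 0)²/1800 = 0.08808 W
  P_R3 = (12.59 - 6.296)²/910 = 0.04355 W
  P_R4 = (0 - 6.296)²/910 = 0.04355 W
P_total = P_R1 + P_R2 + P_R3 + P_R4 = 0.3339 W

Final answer: 0.3339 W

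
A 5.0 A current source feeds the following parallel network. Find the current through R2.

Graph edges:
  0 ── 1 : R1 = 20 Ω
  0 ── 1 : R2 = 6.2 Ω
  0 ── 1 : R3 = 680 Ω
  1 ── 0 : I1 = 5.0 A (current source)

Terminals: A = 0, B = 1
All resistors sit directly between nodes 0 and 1, so they are in parallel and share one voltage V; the full source current 5 A splits among them.
1/R_par = 1/20 + 1/6.2 + 1/680 = 0.2128 S  =>  R_par = 4.7 Ω
V = I × R_par = 5 × 4.7 = 23.5 V
I_R2 = V/R2 = 23.5/6.2 = 3.79 A

Final answer: 3.79 A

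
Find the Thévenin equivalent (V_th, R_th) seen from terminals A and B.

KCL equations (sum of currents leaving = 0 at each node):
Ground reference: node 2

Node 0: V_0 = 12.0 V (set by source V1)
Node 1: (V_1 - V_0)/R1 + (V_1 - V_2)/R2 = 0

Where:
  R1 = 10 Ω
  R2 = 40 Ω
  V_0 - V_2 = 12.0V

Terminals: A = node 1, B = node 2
Step 1 — V_th is the open-circuit voltage V_A - V_B (nothing connected across the terminals).
Nodal analysis, taking node 2 as the 0 V reference.
Source V1 fixes V_0 = 12 V.
KCL at each unknown node (sum of currents leaving = 0; resistances in Ω):
  Node 1: (V_1 - 12)/10 + (V_1 - 0)/40 = 0
Collecting terms: 0.125 × V_1 = 1.2  =>  V_1 = 9.6 V
V_th = V_1 - V_2 = 9.6 - 0 = 9.6 V
Step 2 — R_th: zero the source — replace V1 by a short circuit (node 2 merges into node 0) — and find the resistance seen between A (node 1) and B (node 0).
Reduce the network between node 1 (A) and node 0 (B) by series/parallel combination:
  Rp1 = R1 ‖ R2 (parallel, both between nodes 0 and 1) = 1/(1/10 + 1/40) = 8 Ω
R_th = 8 Ω

Final answer: V_th = 9.6 V, R_th = 8 Ω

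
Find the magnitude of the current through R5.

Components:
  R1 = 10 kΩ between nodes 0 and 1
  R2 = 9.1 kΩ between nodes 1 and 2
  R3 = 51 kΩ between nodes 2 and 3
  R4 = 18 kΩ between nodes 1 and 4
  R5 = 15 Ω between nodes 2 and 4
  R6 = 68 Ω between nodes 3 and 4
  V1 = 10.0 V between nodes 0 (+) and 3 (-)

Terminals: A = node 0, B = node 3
Nodal analysis, taking node 3 as the 0 V reference.
Source V1 fixes V_0 = 10 V.
KCL at each unknown node (sum of currents leaving = 0; resistances in Ω):
  Node 1: (V_1 - 10)/10000 + (V_1 - V_2)/9100 + (V_1 - V_4)/18000 = 0
  Node 2: (V_2 - V_1)/9100 + (V_2 - 0)/51000 + (V_2 - V_4)/15 = 0
  Node 4: (V_4 - V_1)/18000 + (V_4 - V_2)/15 + (V_4 - 0)/68 = 0
Collecting terms (coefficients in siemens):
  0.0002654·V_1 - 0.0001099·V_2 - 0.00005556·V_4 = 0.001
  0.0668·V_2 - 0.0001099·V_1 - 0.06667·V_4 = 0
  0.08143·V_4 - 0.00005556·V_1 - 0.06667·V_2 = 0
Solving these 3 simultaneous equations (Gaussian elimination) gives:
  V_1 = 3.796 V, V_2 = 0.04829 V, V_4 = 0.04212 V
I_R5 = (V_2 - V_4)/R5 = (0.04829 - 0.04212)/15 = 0.0004109 A
|I_R5| = 0.0004109 A

Final answer: |I_R5| = 0.0004109 A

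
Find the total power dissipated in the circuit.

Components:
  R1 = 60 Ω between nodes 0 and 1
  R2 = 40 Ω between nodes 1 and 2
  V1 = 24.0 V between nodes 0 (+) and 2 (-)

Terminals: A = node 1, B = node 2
Nodal analysis, taking node 2 as the 0 V reference.
Source V1 fixes V_0 = 24 V.
KCL at each unknown node (sum of currents leaving = 0; resistances in Ω):
  Node 1: (V_1 - 24)/60 + (V_1 - 0)/40 = 0
Collecting terms: 0.04167 × V_1 = 0.4  =>  V_1 = 9.6 V
Power in each resistor, P = (ΔV)²/R:
  P_R1 = (24 - 9.6)²/60 = 3.456 W
  P_R2 = (9.6 - 0)²/40 = 2.304 W
P_total = P_R1 + P_R2 = 5.76 W

Final answer: 5.76 W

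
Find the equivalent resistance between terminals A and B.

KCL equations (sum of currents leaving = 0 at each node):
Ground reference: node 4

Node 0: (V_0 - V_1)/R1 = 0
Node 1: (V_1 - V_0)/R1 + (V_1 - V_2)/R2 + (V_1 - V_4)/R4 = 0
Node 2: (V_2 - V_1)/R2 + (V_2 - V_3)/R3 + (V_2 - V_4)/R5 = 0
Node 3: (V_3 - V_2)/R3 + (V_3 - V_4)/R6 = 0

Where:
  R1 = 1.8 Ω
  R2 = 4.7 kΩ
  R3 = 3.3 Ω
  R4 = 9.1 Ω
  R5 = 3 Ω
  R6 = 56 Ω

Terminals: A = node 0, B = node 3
The network is not a plain series/parallel combination. Inject a 1 A test current into terminal A (node 0) and return it from terminal B (node 3); then R_eq = V_A / (1 A).
Nodal analysis, taking node 3 as the 0 V reference.
Current source I_test pushes 1 A into node 0 and draws it out of node 3.
KCL at each unknown node (sum of currents leaving = 0; resistances in Ω):
  Node 0: (V_0 - V_1)/1.8 - 1 = 0
  Node 1: (V_1 - V_0)/1.8 + (V_1 - V_2)/4700 + (V_1 - V_4)/9.1 = 0
  Node 2: (V_2 - V_1)/4700 + (V_2 - 0)/3.3 + (V_2 - V_4)/3 = 0
  Node 4: (V_4 - V_1)/9.1 + (V_4 - V_2)/3 + (V_4 - 0)/56 = 0
Collecting terms (coefficients in siemens):
  0.5556·V_0 - 0.5556·V_1 = 1
  0.6657·V_1 - 0.5556·V_0 - 0.0002128·V_2 - 0.1099·V_4 = 0
  0.6366·V_2 - 0.0002128·V_1 - 0.3333·V_4 = 0
  0.4611·V_4 - 0.1099·V_1 - 0.3333·V_2 = 0
Solving these 4 simultaneous equations (Gaussian elimination) gives:
  V_0 = 16.53 V, V_1 = 14.73 V, V_2 = 2.967 V, V_4 = 5.656 V
R_eq = V_0 / 1 A = 16.53 Ω

Final answer: 16.53 Ω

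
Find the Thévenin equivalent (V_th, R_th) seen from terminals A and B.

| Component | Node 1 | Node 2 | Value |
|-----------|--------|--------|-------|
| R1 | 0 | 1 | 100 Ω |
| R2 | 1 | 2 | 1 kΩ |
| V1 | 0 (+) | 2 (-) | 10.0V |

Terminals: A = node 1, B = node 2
Step 1 — V_th is the open-circuit voltage V_A - V_B (nothing connected across the terminals).
Nodal analysis, taking node 2 as the 0 V reference.
Source V1 fixes V_0 = 10 V.
KCL at each unknown node (sum of currents leaving = 0; resistances in Ω):
  Node 1: (V_1 - 10)/100 + (V_1 - 0)/1000 = 0
Collecting terms: 0.011 × V_1 = 0.1  =>  V_1 = 9.091 V
V_th = V_1 - V_2 = 9.091 - 0 = 9.091 V
Step 2 — R_th: zero the source — replace V1 by a short circuit (node 2 merges into node 0) — and find the resistance seen between A (node 1) and B (node 0).
Reduce the network between node 1 (A) and node 0 (B) by series/parallel combination:
  Rp1 = R1 ‖ R2 (parallel, both between nodes 0 and 1) = 1/(1/100 + 1/1000) = 90.91 Ω
R_th = 90.91 Ω

Final answer: V_th = 9.091 V, R_th = 90.91 Ω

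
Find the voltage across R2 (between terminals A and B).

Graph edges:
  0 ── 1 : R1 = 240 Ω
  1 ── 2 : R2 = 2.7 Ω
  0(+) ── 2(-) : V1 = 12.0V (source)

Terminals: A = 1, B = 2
R1 and R2 are in series across V1 (node 0 → node 1 → node 2), and the output A–B is taken across R2, so this is a voltage divider.
Series current: I = V1/(R1 + R2) = 12/(240 + 2.7) = 12/242.7 = 0.04944 A
V_R2 = I × R2 = V1 × R2/(R1 + R2) = 12 × 2.7/242.7 = 0.1335 V

Final answer: 0.1335 V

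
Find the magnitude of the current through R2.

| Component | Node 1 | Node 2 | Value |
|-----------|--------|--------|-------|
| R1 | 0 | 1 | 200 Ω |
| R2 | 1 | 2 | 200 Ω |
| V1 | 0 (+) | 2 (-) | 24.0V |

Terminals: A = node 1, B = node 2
Nodal analysis, taking node 2 as the 0 V reference.
Source V1 fixes V_0 = 24 V.
KCL at each unknown node (sum of currents leaving = 0; resistances in Ω):
  Node 1: (V_1 - 24)/200 + (V_1 - 0)/200 = 0
Collecting terms: 0.01 × V_1 = 0.12  =>  V_1 = 12 V
I_R2 = (V_1 - V_2)/R2 = (12 - 0)/200 = 0.06 A
|I_R2| = 0.06 A

Final answer: |I_R2| = 0.06 A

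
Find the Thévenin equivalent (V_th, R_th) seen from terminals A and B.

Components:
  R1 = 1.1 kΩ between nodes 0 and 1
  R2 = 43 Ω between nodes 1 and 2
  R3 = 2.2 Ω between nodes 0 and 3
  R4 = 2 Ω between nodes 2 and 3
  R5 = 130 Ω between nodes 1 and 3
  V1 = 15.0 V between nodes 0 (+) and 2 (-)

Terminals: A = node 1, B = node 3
Step 1 — V_th is the open-circuit voltage V_A - V_B (nothing connected across the terminals).
Nodal analysis, taking node 2 as the 0 V reference.
Source V1 fixes V_0 = 15 V.
KCL at each unknown node (sum of currents leaving = 0; resistances in Ω):
  Node 1: (V_1 - 15)/1100 + (V_1 - 0)/43 + (V_1 - V_3)/130 = 0
  Node 3: (V_3 - 15)/2.2 + (V_3 - 0)/2 + (V_3 - V_1)/130 = 0
Collecting terms (coefficients in siemens):
  0.03186·V_1 - 0.007692·V_3 = 0.01364
  0.9622·V_3 - 0.007692·V_1 = 6.818
Determinant D = (0.03186)(0.9622) - (-0.007692)(-0.007692) = 0.0306
V_1 = [(0.01364)(0.9622) - (-0.007692)(6.818)]/D = 2.143 V
V_3 = [(0.03186)(6.818) - (0.01364)(-0.007692)]/D = 7.103 V
V_th = V_1 - V_3 = 2.143 - 7.103 = -4.96 V
Step 2 — R_th: zero the source — replace V1 by a short circuit (node 2 merges into node 0) — and find the resistance seen between A (node 1) and B (node 3).
Reduce the network between node 1 (A) and node 3 (B) by series/parallel combination:
  Rp1 = R1 ‖ R2 (parallel, both between nodes 0 and 1) = 1/(1/1100 + 1/43) = 41.38 Ω
  Rp2 = R3 ‖ R4 (parallel, both between nodes 0 and 3) = 1/(1/2.2 + 1/2) = 1.048 Ω
  Rs1 = Rp1 + Rp2 (series, joined only at node 0) = 41.38 + 1.048 = 42.43 Ω
  Rp3 = R5 ‖ Rs1 (parallel, both between nodes 1 and 3) = 1/(1/130 + 1/42.43) = 31.99 Ω
R_th = 31.99 Ω

Final answer: V_th = -4.96 V, R_th = 31.99 Ω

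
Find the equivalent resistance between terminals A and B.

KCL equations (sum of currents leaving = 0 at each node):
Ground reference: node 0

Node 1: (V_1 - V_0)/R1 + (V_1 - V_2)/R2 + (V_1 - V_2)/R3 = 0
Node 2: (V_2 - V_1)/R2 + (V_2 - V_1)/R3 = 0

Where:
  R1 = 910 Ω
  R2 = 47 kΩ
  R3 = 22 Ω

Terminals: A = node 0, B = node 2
Reduce the network between node 0 (A) and node 2 (B) by series/parallel combination:
  Rp1 = R2 ‖ R3 (parallel, both between nodes 1 and 2) = 1/(1/47000 + 1/22) = 21.99 Ω
  Rs1 = R1 + Rp1 (series, joined only at node 1) = 910 + 21.99 = 932 Ω
R_eq = 932 Ω

Final answer: 932 Ω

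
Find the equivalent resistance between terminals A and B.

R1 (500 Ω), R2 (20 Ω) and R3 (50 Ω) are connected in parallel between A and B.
Reduce the network between node 0 (A) and node 1 (B) by series/parallel combination:
  Rp1 = R1 ‖ R2 ‖ R3 (parallel, all between nodes 0 and 1) = 1/(1/500 + 1/20 + 1/50) = 13.89 Ω
R_eq = 13.89 Ω

Final answer: 13.89 Ω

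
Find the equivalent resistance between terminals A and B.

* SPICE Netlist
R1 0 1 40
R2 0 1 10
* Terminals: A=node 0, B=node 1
Reduce the network between node 0 (A) and node 1 (B) by series/parallel combination:
  Rp1 = R1 ‖ R2 (parallel, both between nodes 0 and 1) = 1/(1/40 + 1/10) = 8 Ω
R_eq = 8 Ω

Final answer: 8 Ω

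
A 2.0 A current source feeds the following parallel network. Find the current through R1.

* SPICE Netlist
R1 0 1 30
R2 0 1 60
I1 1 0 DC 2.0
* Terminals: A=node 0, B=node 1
All resistors sit directly between nodes 0 and 1, so they are in parallel and share one voltage V; the full source current 2 A splits among them.
1/R_par = 1/30 + 1/60 = 0.05 S  =>  R_par = 20 Ω
V = I × R_par = 2 × 20 = 40 V
I_R1 = V/R1 = 40/30 = 1.333 A

Final answer: 1.333 A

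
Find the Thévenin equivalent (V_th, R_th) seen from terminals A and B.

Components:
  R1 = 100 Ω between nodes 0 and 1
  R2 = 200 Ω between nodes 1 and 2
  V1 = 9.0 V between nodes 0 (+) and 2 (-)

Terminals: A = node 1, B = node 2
Step 1 — V_th is the open-circuit voltage V_A - V_B (nothing connected across the terminals).
Nodal analysis, taking node 2 as the 0 V reference.
Source V1 fixes V_0 = 9 V.
KCL at each unknown node (sum of currents leaving = 0; resistances in Ω):
  Node 1: (V_1 - 9)/100 + (V_1 - 0)/200 = 0
Collecting terms: 0.015 × V_1 = 0.09  =>  V_1 = 6 V
V_th = V_1 - V_2 = 6 - 0 = 6 V
Step 2 — R_th: zero the source — replace V1 by a short circuit (node 2 merges into node 0) — and find the resistance seen between A (node 1) and B (node 0).
Reduce the network between node 1 (A) and node 0 (B) by series/parallel combination:
  Rp1 = R1 ‖ R2 (parallel, both between nodes 0 and 1) = 1/(1/100 + 1/200) = 66.67 Ω
R_th = 66.67 Ω

Final answer: V_th = 6 V, R_th = 66.67 Ω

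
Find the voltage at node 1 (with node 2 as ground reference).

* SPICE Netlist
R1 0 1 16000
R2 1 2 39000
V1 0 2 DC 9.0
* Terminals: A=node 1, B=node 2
Nodal analysis, taking node 2 as the 0 V reference.
Source V1 fixes V_0 = 9 V.
KCL at each unknown node (sum of currents leaving = 0; resistances in Ω):
  Node 1: (V_1 - 9)/16000 + (V_1 - 0)/39000 = 0
Collecting terms: 0.00008814 × V_1 = 0.0005625  =>  V_1 = 6.382 V
The requested potential is V_1 = 6.382 V.

Final answer: V_1 = 6.382 V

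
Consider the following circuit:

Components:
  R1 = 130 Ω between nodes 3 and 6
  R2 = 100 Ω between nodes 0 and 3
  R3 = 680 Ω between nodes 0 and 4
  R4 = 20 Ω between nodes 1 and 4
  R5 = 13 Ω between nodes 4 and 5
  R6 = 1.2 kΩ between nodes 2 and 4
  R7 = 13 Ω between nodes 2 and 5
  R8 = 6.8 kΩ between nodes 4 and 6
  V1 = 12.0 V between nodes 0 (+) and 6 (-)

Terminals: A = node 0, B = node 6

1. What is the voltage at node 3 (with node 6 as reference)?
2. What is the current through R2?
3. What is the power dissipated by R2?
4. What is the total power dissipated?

Nodal analysis, taking node 6 as the 0 V reference.
Source V1 fixes V_0 = 12 V.
KCL at each unknown node (sum of currents leaving = 0; resistances in Ω):
  Node 1: (V_1 - V_4)/20 = 0
  Node 2: (V_2 - V_4)/1200 + (V_2 - V_5)/13 = 0
  Node 3: (V_3 - 0)/130 + (V_3 - 12)/100 = 0
  Node 4: (V_4 - 12)/680 + (V_4 - V_1)/20 + (V_4 - V_5)/13 + (V_4 - V_2)/1200 + (V_4 - 0)/6800 = 0
  Node 5: (V_5 - V_4)/13 + (V_5 - V_2)/13 = 0
Collecting terms (coefficients in siemens):
  0.05·V_1 - 0.05·V_4 = 0
  0.07776·V_2 - 0.0008333·V_4 - 0.07692·V_5 = 0
  0.01769·V_3 = 0.12
  0.1294·V_4 - 0.05·V_1 - 0.0008333·V_2 - 0.07692·V_5 = 0.01765
  0.1538·V_5 - 0.07692·V_2 - 0.07692·V_4 = 0
Solving these 5 simultaneous equations (Gaussian elimination) gives:
  V_1 = 10.91 V, V_2 = 10.91 V, V_3 = 6.783 V, V_4 = 10.91 V
  V_5 = 10.91 V
Part 1:
  Read off the nodal solution: V_3 = 6.783 V
Part 2:
  I_R2 = (V_0 - V_3)/R2 = (12 - 6.783)/100 = 0.05217 A
  Magnitude: I_R2 = 0.05217 A
Part 3:
  I_R2 = (V_0 - V_3)/R2 = (12 - 6.783)/100 = 0.05217 A
  P_R2 = I_R2² × R2 = (0.05217)² × 100 = 0.2722 W
Part 4:
  Power in each resistor, P = (ΔV)²/R:
    P_R1 = (6.783 - 0)²/130 = 0.3539 W
    P_R2 = (12 - 6.783)²/100 = 0.2722 W
    P_R3 = (12 - 10.91)²/680 = 0.00175 W
    P_R4 = (10.91 - 10.91)²/20 = 0 W
    P_R5 = (10.91 - 10.91)²/13 = 0 W
    P_R6 = (10.91 - 10.91)²/1200 = 0 W
    P_R7 = (10.91 - 10.91)²/13 = 0 W
    P_R8 = (10.91 - 0)²/6800 = 0.0175 W
  P_total = P_R1 + P_R2 + P_R3 + P_R4 + P_R5 + P_R6 + P_R7 + P_R8 = 0.6453 W

Final answers:
1. V_3 = 6.783 V
2. I_R2 = 0.05217 A
3. P_R2 = 0.2722 W
4. P_total = 0.6453 W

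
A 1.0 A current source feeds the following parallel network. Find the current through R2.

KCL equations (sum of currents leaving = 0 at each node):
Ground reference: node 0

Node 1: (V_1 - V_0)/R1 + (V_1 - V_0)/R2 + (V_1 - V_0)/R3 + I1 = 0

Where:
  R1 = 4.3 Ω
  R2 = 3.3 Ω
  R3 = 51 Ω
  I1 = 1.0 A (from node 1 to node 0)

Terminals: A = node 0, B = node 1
All resistors sit directly between nodes 0 and 1, so they are in parallel and share one voltage V; the full source current 1 A splits among them.
1/R_par = 1/4.3 + 1/3.3 + 1/51 = 0.5552 S  =>  R_par = 1.801 Ω
V = I × R_par = 1 × 1.801 = 1.801 V
I_R2 = V/R2 = 1.801/3.3 = 0.5458 A

Final answer: 0.5458 A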